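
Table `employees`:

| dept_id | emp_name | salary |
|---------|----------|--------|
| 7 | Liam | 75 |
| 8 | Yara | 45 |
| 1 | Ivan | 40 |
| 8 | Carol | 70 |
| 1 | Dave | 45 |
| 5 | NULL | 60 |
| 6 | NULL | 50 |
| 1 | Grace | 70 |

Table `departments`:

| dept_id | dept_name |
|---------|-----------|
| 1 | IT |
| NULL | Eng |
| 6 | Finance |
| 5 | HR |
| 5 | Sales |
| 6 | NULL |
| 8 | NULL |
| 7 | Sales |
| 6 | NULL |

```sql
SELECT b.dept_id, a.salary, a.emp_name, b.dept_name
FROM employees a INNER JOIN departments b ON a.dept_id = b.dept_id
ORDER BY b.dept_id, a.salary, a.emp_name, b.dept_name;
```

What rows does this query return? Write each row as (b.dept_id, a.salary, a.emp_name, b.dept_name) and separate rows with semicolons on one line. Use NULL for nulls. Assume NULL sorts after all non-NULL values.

INNER JOIN keeps only pairs where the ON condition holds.
Matching on a.dept_id = b.dept_id. A NULL in a compared column never satisfies the condition.
- dept_id=7: 1 matching b row(s), so 1 row(s) emitted.
- dept_id=8: 1 matching b row(s), so 1 row(s) emitted.
- dept_id=1: 1 matching b row(s), so 1 row(s) emitted.
- dept_id=8: 1 matching b row(s), so 1 row(s) emitted.
- dept_id=1: 1 matching b row(s), so 1 row(s) emitted.
- dept_id=5: 2 matching b row(s), so 2 row(s) emitted.
- dept_id=6: 3 matching b row(s), so 3 row(s) emitted.
- dept_id=1: 1 matching b row(s), so 1 row(s) emitted.

(1, 40, Ivan, IT); (1, 45, Dave, IT); (1, 70, Grace, IT); (5, 60, NULL, HR); (5, 60, NULL, Sales); (6, 50, NULL, Finance); (6, 50, NULL, NULL); (6, 50, NULL, NULL); (7, 75, Liam, Sales); (8, 45, Yara, NULL); (8, 70, Carol, NULL)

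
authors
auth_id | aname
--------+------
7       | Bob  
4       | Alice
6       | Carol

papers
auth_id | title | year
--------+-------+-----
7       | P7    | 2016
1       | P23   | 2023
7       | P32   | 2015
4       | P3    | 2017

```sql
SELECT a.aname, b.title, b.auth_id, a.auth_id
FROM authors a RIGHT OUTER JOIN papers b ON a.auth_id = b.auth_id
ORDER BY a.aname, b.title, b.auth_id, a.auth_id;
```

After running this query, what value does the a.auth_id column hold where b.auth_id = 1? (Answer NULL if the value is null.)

NULL

RIGHT JOIN keeps every row from `papers`; unmatched rows get NULL for `authors`'s columns.
Matching on a.auth_id = b.auth_id.
- a row (auth_id=7): matches 2 b row(s) → 2 output row(s).
- a row (auth_id=4): matches 1 b row(s) → 1 output row(s).
- a row (auth_id=6): no match.
- 1 row(s) from b found no a partner → padded with NULL.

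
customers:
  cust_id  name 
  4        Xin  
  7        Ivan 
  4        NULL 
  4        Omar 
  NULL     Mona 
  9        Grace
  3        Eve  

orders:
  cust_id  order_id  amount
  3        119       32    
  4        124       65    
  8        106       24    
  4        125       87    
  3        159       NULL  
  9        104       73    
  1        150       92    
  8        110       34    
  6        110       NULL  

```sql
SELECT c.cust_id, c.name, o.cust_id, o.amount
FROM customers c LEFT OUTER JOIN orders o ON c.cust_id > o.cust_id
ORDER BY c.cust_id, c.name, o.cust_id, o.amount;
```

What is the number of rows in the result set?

25

LEFT JOIN keeps every row from `customers`; unmatched rows get NULL for `orders`'s columns.
Matching on c.cust_id > o.cust_id. A NULL in a compared column never satisfies the condition.
- c row (cust_id=4): matches 3 o row(s) → 3 output row(s).
- c row (cust_id=7): matches 6 o row(s) → 6 output row(s).
- c row (cust_id=4): matches 3 o row(s) → 3 output row(s).
- c row (cust_id=4): matches 3 o row(s) → 3 output row(s).
- c row (cust_id=NULL): no match → kept, o columns NULL.
- c row (cust_id=9): matches 8 o row(s) → 8 output row(s).
- c row (cust_id=3): matches 1 o row(s) → 1 output row(s).
Total: 24 matched + 1 padded = 25 rows.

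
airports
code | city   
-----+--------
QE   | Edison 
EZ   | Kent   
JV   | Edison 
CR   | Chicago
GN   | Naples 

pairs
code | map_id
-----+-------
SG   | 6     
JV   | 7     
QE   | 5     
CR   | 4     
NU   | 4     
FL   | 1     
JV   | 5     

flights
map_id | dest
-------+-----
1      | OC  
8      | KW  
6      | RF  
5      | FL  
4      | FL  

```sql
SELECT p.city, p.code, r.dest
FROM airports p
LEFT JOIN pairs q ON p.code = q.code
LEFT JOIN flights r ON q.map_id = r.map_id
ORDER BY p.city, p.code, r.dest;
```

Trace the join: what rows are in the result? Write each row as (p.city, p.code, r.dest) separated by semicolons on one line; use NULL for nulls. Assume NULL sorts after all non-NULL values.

(Chicago, CR, FL); (Edison, JV, FL); (Edison, JV, NULL); (Edison, QE, FL); (Kent, EZ, NULL); (Naples, GN, NULL)

Joins associate left-to-right: airports LEFT JOIN pairs on code gives 6 intermediate row(s).
Then LEFT JOIN `flights r` on map_id: each of those 6 rows is kept; rows whose q.map_id has no match in r get NULL for r's columns.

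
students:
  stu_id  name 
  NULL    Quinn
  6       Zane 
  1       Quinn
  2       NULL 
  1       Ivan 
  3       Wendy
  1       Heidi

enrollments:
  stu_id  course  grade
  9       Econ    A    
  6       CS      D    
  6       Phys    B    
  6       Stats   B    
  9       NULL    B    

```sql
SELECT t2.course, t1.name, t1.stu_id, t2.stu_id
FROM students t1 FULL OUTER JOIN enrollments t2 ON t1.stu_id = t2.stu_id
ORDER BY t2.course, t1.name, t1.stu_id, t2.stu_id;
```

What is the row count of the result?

11

FULL OUTER JOIN keeps every row from both sides; unmatched rows get NULL for the other side's columns.
Matching on t1.stu_id = t2.stu_id. A NULL in a compared column never satisfies the condition.
- t1[0] stu_id=NULL → no match; kept with NULLs on the t2 side.
- t1[1] stu_id=6 → 3 match(es) in t2 → 3 row(s).
- t1[2] stu_id=1 → no match; kept with NULLs on the t2 side.
- t1[3] stu_id=2 → no match; kept with NULLs on the t2 side.
- t1[4] stu_id=1 → no match; kept with NULLs on the t2 side.
- t1[5] stu_id=3 → no match; kept with NULLs on the t2 side.
- t1[6] stu_id=1 → no match; kept with NULLs on the t2 side.
- 2 t2 row(s) had no t1 match → kept, t1 columns NULL.
Total: 3 matched + 8 padded = 11 rows.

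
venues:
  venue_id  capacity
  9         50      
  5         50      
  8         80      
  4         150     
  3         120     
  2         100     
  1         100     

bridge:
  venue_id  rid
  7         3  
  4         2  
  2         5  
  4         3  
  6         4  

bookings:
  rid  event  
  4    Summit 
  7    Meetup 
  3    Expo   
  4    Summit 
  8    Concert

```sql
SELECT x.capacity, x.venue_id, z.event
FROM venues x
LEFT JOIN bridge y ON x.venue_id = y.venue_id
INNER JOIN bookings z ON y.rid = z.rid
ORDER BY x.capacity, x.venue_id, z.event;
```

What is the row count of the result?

Step 1 — x LEFT JOIN y on venue_id → 8 row(s).
Then INNER JOIN `bookings z` on rid: keep only rows whose y.rid appears in z.
Result: 1 row(s).

1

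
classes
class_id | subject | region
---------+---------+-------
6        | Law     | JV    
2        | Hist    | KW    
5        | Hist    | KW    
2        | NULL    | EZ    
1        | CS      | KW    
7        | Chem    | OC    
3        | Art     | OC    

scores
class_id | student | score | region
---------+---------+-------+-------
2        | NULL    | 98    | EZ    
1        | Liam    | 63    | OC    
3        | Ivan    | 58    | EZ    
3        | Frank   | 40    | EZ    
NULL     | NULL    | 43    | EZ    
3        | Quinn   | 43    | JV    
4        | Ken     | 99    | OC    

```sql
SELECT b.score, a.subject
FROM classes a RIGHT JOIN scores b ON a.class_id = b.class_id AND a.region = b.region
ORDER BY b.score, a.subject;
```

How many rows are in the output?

7

RIGHT JOIN keeps every row from `scores`; unmatched rows get NULL for `classes`'s columns.
Matching on a.class_id = b.class_id AND a.region = b.region. A NULL in a compared column never satisfies the condition.
Matched pairs: 1; unmatched b rows kept: 6.
Total: 1 matched + 6 padded = 7 rows.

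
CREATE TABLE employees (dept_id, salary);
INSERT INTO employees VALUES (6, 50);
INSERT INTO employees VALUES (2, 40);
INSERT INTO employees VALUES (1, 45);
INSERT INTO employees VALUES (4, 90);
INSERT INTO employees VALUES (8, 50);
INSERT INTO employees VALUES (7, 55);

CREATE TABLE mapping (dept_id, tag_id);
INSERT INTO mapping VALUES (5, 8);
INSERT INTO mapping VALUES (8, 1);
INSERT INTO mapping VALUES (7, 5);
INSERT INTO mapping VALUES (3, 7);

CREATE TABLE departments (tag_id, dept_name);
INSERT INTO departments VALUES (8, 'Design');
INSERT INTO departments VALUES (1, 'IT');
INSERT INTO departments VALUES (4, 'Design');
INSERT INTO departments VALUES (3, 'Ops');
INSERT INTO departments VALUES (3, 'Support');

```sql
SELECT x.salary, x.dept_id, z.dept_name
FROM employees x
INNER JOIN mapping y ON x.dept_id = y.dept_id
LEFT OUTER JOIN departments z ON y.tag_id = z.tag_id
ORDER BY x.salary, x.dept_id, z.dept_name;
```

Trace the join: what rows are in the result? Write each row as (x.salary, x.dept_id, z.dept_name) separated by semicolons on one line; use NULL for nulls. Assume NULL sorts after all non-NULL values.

Evaluate left to right. First `employees x INNER JOIN mapping y` on dept_id: 2 row(s).
Then LEFT JOIN `departments z` on tag_id: each of those 2 rows is kept; rows whose y.tag_id has no match in z get NULL for z's columns.

(50, 8, IT); (55, 7, NULL)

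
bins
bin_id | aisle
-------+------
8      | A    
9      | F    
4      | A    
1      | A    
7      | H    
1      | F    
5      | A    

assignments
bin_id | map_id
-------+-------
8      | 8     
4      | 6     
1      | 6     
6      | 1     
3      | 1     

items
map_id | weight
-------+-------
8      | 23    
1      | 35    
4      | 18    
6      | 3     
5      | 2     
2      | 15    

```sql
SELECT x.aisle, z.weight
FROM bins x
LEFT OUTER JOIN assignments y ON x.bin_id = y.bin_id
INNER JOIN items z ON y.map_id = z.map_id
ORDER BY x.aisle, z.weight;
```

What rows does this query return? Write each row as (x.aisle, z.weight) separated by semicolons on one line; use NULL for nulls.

Step 1 — x LEFT JOIN y on bin_id → 7 row(s).
Then INNER JOIN `items z` on map_id: keep only rows whose y.map_id appears in z.

(A, 3); (A, 3); (A, 23); (F, 3)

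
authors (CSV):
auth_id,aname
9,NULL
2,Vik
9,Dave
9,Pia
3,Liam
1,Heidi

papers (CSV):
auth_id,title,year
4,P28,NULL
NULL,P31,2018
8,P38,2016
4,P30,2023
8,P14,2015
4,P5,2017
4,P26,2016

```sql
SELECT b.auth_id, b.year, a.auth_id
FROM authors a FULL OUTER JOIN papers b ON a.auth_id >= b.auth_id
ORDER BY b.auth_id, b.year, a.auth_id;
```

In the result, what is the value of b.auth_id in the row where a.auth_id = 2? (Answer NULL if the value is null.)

NULL

FULL OUTER JOIN keeps every row from both sides; unmatched rows get NULL for the other side's columns.
Matching on a.auth_id >= b.auth_id. A NULL in a compared column never satisfies the condition.
- auth_id=9: 6 matching b row(s), so 6 row(s) emitted.
- auth_id=2: no b row matches, row kept with b columns NULL.
- auth_id=9: 6 matching b row(s), so 6 row(s) emitted.
- auth_id=9: 6 matching b row(s), so 6 row(s) emitted.
- auth_id=3: no b row matches, row kept with b columns NULL.
- auth_id=1: no b row matches, row kept with b columns NULL.
- plus 1 unmatched b row(s), each kept with NULL a columns.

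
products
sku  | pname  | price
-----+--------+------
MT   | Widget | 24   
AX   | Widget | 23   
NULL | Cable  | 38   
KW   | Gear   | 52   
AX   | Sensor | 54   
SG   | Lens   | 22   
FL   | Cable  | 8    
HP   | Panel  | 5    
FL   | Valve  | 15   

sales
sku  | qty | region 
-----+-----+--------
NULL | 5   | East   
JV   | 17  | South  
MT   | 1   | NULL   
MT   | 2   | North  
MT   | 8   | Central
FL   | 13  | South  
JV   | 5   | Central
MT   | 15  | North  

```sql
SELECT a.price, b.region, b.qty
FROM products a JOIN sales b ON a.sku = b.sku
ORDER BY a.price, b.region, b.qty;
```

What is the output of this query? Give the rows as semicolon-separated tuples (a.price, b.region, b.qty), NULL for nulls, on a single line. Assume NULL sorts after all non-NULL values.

(8, South, 13); (15, South, 13); (24, Central, 8); (24, North, 2); (24, North, 15); (24, NULL, 1)

INNER JOIN keeps only pairs where the ON condition holds.
Matching on a.sku = b.sku. A NULL in a compared column never satisfies the condition.
- a row (sku=MT): matches 4 b row(s) → 4 output row(s).
- a row (sku=AX): no match → dropped.
- a row (sku=NULL): no match → dropped.
- a row (sku=KW): no match → dropped.
- a row (sku=AX): no match → dropped.
- a row (sku=SG): no match → dropped.
- a row (sku=FL): matches 1 b row(s) → 1 output row(s).
- a row (sku=HP): no match → dropped.
- a row (sku=FL): matches 1 b row(s) → 1 output row(s).
After projecting and ordering:
a.price | b.region | b.qty
8 | South | 13
15 | South | 13
24 | Central | 8
24 | North | 2
24 | North | 15
24 | NULL | 1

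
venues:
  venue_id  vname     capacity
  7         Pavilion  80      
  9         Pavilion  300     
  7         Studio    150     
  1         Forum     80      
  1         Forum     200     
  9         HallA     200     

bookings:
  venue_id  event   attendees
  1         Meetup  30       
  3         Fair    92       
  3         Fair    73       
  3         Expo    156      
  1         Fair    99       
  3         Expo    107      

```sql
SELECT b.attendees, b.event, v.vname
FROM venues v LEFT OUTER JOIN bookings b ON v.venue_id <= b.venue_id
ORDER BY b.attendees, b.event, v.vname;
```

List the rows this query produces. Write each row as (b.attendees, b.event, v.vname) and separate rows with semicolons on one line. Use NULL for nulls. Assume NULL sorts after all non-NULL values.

(30, Meetup, Forum); (30, Meetup, Forum); (73, Fair, Forum); (73, Fair, Forum); (92, Fair, Forum); (92, Fair, Forum); (99, Fair, Forum); (99, Fair, Forum); (107, Expo, Forum); (107, Expo, Forum); (156, Expo, Forum); (156, Expo, Forum); (NULL, NULL, HallA); (NULL, NULL, Pavilion); (NULL, NULL, Pavilion); (NULL, NULL, Studio)

LEFT JOIN keeps every row from `venues`; unmatched rows get NULL for `bookings`'s columns.
Matching on v.venue_id <= b.venue_id.
Matched pairs: 12; unmatched v rows kept: 4.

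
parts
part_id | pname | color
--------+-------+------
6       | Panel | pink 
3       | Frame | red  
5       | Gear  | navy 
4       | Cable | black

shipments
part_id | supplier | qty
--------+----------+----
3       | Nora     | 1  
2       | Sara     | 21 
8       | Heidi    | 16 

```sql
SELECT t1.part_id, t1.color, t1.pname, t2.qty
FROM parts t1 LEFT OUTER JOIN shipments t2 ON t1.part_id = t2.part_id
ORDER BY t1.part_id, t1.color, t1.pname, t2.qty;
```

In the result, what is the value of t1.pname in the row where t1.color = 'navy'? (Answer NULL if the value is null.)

Gear

LEFT JOIN keeps every row from `parts`; unmatched rows get NULL for `shipments`'s columns.
Matching on t1.part_id = t2.part_id.
- t1 (part_id=6) has no partner → padded with NULL.
- t1 (part_id=3) pairs with 1 row(s) of t2.
- t1 (part_id=5) has no partner → padded with NULL.
- t1 (part_id=4) has no partner → padded with NULL.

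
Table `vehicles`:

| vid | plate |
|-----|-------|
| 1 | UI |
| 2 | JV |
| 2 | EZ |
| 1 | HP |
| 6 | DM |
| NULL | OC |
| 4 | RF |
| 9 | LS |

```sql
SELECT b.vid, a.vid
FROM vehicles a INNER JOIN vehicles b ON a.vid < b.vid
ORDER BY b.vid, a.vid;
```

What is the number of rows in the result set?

19

INNER JOIN keeps only pairs where the ON condition holds.
Matching on a.vid < b.vid. A NULL in a compared column never satisfies the condition.
Matched pairs: 19.
Total: 19 rows.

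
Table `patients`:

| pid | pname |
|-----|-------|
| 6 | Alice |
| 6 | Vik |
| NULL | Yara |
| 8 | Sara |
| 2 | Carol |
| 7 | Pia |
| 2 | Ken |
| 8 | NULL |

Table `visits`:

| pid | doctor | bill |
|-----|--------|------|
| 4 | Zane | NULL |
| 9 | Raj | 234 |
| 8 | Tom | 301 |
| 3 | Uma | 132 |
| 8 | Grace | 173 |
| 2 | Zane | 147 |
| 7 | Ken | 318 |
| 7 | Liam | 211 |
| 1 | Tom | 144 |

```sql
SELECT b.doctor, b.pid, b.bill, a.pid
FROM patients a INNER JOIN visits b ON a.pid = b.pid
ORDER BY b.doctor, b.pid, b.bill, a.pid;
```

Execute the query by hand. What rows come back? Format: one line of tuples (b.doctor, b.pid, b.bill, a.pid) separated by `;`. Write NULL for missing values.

(Grace, 8, 173, 8); (Grace, 8, 173, 8); (Ken, 7, 318, 7); (Liam, 7, 211, 7); (Tom, 8, 301, 8); (Tom, 8, 301, 8); (Zane, 2, 147, 2); (Zane, 2, 147, 2)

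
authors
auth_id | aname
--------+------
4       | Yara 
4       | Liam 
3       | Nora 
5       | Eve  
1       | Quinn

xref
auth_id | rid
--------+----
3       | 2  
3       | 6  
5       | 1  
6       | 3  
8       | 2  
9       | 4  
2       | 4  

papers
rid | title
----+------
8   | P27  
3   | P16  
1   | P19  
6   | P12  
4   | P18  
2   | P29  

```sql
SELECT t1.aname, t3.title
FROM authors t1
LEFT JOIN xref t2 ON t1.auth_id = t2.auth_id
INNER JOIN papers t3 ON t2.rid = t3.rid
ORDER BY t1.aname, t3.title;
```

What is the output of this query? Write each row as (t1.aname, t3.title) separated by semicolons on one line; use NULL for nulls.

(Eve, P19); (Nora, P12); (Nora, P29)

Joins associate left-to-right: authors LEFT JOIN xref on auth_id gives 6 intermediate row(s).
Then INNER JOIN `papers t3` on rid: keep only rows whose t2.rid appears in t3.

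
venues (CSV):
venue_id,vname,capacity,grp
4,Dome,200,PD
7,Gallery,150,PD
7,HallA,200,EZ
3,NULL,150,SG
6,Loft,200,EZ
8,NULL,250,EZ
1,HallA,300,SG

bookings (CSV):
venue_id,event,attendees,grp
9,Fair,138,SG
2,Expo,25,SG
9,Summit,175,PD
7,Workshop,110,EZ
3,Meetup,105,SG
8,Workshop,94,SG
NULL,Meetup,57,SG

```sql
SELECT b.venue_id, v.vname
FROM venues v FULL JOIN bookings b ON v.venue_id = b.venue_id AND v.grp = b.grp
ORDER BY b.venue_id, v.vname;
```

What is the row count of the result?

FULL OUTER JOIN keeps every row from both sides; unmatched rows get NULL for the other side's columns.
Matching on v.venue_id = b.venue_id AND v.grp = b.grp. A NULL in a compared column never satisfies the condition.
- v row (venue_id=4, grp=PD): no match → kept, b columns NULL.
- v row (venue_id=7, grp=PD): no match → kept, b columns NULL.
- v row (venue_id=7, grp=EZ): matches 1 b row(s) → 1 output row(s).
- v row (venue_id=3, grp=SG): matches 1 b row(s) → 1 output row(s).
- v row (venue_id=6, grp=EZ): no match → kept, b columns NULL.
- v row (venue_id=8, grp=EZ): no match → kept, b columns NULL.
- v row (venue_id=1, grp=SG): no match → kept, b columns NULL.
- plus 5 unmatched b row(s), each kept with NULL v columns.
Total: 2 matched + 10 padded = 12 rows.

12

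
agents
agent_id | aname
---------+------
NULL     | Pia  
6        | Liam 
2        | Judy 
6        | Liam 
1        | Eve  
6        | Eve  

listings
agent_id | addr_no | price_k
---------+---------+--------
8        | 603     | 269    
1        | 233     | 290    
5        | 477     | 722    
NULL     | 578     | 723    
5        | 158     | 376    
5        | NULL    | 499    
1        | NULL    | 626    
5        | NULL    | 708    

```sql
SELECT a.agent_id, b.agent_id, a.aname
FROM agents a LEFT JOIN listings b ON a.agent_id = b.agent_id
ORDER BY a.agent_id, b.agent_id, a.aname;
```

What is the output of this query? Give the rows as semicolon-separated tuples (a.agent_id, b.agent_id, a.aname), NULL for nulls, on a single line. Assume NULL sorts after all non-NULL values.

(1, 1, Eve); (1, 1, Eve); (2, NULL, Judy); (6, NULL, Eve); (6, NULL, Liam); (6, NULL, Liam); (NULL, NULL, Pia)

LEFT JOIN keeps every row from `agents`; unmatched rows get NULL for `listings`'s columns.
Matching on a.agent_id = b.agent_id. A NULL in a compared column never satisfies the condition.
Matched pairs: 2; unmatched a rows kept: 5.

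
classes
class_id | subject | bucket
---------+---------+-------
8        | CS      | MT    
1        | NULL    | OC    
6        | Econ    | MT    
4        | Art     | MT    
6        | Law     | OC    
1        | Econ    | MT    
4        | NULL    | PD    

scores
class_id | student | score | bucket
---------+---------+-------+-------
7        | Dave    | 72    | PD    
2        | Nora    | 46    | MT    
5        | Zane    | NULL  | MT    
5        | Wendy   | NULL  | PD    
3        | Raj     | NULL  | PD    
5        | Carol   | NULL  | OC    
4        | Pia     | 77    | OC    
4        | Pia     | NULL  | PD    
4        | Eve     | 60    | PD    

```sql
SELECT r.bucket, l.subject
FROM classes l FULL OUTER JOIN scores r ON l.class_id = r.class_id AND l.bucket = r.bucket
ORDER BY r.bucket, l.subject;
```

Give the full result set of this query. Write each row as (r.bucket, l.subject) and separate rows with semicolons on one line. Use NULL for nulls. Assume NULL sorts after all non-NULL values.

(MT, NULL); (MT, NULL); (OC, NULL); (OC, NULL); (PD, NULL); (PD, NULL); (PD, NULL); (PD, NULL); (PD, NULL); (NULL, Art); (NULL, CS); (NULL, Econ); (NULL, Econ); (NULL, Law); (NULL, NULL)

FULL OUTER JOIN keeps every row from both sides; unmatched rows get NULL for the other side's columns.
Matching on l.class_id = r.class_id AND l.bucket = r.bucket.
Matched pairs: 2; unmatched l rows kept: 6; unmatched r rows kept: 7.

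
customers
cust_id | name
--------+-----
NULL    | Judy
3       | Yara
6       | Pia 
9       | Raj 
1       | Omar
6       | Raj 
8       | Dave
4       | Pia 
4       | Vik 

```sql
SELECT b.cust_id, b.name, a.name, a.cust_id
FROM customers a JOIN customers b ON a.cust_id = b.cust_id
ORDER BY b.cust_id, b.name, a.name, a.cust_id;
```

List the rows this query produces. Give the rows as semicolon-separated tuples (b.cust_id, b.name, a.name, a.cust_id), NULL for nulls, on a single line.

(1, Omar, Omar, 1); (3, Yara, Yara, 3); (4, Pia, Pia, 4); (4, Pia, Vik, 4); (4, Vik, Pia, 4); (4, Vik, Vik, 4); (6, Pia, Pia, 6); (6, Pia, Raj, 6); (6, Raj, Pia, 6); (6, Raj, Raj, 6); (8, Dave, Dave, 8); (9, Raj, Raj, 9)

INNER JOIN keeps only pairs where the ON condition holds.
Matching on a.cust_id = b.cust_id. A NULL in a compared column never satisfies the condition.
- cust_id=NULL: no matching b row, dropped.
- cust_id=3: 1 matching b row(s), so 1 row(s) emitted.
- cust_id=6: 2 matching b row(s), so 2 row(s) emitted.
- cust_id=9: 1 matching b row(s), so 1 row(s) emitted.
- cust_id=1: 1 matching b row(s), so 1 row(s) emitted.
- cust_id=6: 2 matching b row(s), so 2 row(s) emitted.
- cust_id=8: 1 matching b row(s), so 1 row(s) emitted.
- cust_id=4: 2 matching b row(s), so 2 row(s) emitted.
- cust_id=4: 2 matching b row(s), so 2 row(s) emitted.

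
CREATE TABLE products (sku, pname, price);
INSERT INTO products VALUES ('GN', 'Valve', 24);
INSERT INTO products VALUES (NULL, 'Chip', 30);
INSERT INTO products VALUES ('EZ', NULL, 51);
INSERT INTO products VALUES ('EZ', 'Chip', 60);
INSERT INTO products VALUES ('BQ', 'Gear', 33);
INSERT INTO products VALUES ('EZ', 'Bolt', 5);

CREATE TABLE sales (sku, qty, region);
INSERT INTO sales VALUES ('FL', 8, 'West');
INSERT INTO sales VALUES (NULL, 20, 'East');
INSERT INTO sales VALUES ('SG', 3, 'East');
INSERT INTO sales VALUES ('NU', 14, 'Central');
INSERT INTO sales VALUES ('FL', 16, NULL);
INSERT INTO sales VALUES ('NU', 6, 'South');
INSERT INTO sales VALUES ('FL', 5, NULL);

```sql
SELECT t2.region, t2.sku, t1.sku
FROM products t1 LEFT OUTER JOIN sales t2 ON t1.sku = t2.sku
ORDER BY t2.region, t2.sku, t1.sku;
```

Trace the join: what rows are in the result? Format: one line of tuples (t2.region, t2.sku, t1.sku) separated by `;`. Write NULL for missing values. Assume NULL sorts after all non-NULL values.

LEFT JOIN keeps every row from `products`; unmatched rows get NULL for `sales`'s columns.
Matching on t1.sku = t2.sku. A NULL in a compared column never satisfies the condition.
Matched pairs: 0; unmatched t1 rows kept: 6.

(NULL, NULL, BQ); (NULL, NULL, EZ); (NULL, NULL, EZ); (NULL, NULL, EZ); (NULL, NULL, GN); (NULL, NULL, NULL)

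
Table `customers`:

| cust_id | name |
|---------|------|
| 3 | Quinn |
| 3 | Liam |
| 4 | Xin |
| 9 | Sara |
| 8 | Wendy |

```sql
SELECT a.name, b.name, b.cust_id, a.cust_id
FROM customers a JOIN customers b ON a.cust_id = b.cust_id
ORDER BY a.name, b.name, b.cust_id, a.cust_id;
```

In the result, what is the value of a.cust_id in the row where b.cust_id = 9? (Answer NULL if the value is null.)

9

INNER JOIN keeps only pairs where the ON condition holds.
Matching on a.cust_id = b.cust_id.
Matched pairs: 7.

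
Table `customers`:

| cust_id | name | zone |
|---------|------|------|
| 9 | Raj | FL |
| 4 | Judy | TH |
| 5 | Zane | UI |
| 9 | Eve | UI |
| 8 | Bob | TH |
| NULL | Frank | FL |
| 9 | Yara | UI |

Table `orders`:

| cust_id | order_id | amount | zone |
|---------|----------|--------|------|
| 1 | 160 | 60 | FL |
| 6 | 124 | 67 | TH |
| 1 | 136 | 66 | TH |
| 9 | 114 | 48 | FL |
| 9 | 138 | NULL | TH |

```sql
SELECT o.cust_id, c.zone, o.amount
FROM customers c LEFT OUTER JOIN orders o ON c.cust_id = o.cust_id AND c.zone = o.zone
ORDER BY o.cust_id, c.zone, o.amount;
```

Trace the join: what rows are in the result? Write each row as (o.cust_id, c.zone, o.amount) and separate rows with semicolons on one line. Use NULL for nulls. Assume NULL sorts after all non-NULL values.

(9, FL, 48); (NULL, FL, NULL); (NULL, TH, NULL); (NULL, TH, NULL); (NULL, UI, NULL); (NULL, UI, NULL); (NULL, UI, NULL)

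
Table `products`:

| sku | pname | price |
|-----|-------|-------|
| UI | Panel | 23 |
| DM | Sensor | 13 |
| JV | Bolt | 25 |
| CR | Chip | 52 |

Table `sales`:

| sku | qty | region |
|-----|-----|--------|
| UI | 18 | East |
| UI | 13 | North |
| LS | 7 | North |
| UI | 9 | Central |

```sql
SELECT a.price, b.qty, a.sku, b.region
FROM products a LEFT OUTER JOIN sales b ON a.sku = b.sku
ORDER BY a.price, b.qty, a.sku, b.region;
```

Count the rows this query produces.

6

LEFT JOIN keeps every row from `products`; unmatched rows get NULL for `sales`'s columns.
Matching on a.sku = b.sku.
- a[0] sku=UI → 3 match(es) in b → 3 row(s).
- a[1] sku=DM → no match; kept with NULLs on the b side.
- a[2] sku=JV → no match; kept with NULLs on the b side.
- a[3] sku=CR → no match; kept with NULLs on the b side.
Total: 3 matched + 3 padded = 6 rows.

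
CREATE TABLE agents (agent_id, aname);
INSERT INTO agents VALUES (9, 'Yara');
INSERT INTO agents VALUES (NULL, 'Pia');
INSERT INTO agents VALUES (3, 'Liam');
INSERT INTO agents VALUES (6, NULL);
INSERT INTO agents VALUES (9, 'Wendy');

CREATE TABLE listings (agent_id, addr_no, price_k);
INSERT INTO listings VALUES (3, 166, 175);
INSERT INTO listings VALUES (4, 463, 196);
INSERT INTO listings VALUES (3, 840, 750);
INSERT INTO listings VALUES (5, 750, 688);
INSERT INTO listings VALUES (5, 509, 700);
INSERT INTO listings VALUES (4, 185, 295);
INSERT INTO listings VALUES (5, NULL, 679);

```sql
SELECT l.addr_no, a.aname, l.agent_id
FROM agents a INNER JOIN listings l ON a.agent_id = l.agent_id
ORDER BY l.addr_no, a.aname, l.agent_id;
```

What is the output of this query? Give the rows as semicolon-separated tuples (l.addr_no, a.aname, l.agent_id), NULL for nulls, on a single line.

(166, Liam, 3); (840, Liam, 3)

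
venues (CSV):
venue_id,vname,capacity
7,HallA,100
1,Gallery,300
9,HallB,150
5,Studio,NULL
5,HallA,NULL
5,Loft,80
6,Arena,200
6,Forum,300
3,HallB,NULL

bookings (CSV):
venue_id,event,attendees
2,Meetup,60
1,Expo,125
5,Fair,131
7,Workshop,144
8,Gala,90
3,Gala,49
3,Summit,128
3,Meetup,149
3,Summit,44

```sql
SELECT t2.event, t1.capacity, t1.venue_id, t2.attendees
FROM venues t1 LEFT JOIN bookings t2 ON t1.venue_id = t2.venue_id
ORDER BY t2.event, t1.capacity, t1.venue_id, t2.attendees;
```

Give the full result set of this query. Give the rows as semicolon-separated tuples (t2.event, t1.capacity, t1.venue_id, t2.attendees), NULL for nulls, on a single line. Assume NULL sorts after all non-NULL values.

LEFT JOIN keeps every row from `venues`; unmatched rows get NULL for `bookings`'s columns.
Matching on t1.venue_id = t2.venue_id.
Matched pairs: 9; unmatched t1 rows kept: 3.

(Expo, 300, 1, 125); (Fair, 80, 5, 131); (Fair, NULL, 5, 131); (Fair, NULL, 5, 131); (Gala, NULL, 3, 49); (Meetup, NULL, 3, 149); (Summit, NULL, 3, 44); (Summit, NULL, 3, 128); (Workshop, 100, 7, 144); (NULL, 150, 9, NULL); (NULL, 200, 6, NULL); (NULL, 300, 6, NULL)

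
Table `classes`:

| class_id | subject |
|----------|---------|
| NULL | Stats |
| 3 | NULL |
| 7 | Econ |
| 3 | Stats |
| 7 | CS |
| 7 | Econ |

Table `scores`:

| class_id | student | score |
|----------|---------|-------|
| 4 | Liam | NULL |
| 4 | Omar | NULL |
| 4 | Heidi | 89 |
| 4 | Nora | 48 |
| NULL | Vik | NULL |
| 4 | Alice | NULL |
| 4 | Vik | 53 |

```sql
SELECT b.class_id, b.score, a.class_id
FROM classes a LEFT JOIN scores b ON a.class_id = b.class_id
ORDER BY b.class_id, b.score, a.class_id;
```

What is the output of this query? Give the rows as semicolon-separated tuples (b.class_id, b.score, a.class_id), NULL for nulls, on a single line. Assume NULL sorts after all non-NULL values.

(NULL, NULL, 3); (NULL, NULL, 3); (NULL, NULL, 7); (NULL, NULL, 7); (NULL, NULL, 7); (NULL, NULL, NULL)

LEFT JOIN keeps every row from `classes`; unmatched rows get NULL for `scores`'s columns.
Matching on a.class_id = b.class_id. A NULL in a compared column never satisfies the condition.
Matched pairs: 0; unmatched a rows kept: 6.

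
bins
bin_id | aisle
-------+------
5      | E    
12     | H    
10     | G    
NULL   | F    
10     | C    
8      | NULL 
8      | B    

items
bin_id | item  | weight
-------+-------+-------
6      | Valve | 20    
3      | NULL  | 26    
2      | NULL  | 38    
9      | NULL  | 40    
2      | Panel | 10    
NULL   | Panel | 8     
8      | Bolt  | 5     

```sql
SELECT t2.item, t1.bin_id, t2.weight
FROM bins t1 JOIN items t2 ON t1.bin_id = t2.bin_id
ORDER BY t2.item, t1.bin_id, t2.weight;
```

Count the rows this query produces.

2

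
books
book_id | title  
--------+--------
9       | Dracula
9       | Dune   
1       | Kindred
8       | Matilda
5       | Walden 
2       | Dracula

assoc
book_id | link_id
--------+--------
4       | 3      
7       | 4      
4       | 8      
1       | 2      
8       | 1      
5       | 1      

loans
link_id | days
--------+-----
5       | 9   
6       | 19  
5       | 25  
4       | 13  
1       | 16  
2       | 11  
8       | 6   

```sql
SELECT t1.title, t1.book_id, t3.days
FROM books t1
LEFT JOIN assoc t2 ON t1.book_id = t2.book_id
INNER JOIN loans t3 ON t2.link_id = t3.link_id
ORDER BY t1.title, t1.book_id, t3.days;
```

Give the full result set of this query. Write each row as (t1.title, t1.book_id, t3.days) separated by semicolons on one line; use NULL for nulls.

Step 1 — t1 LEFT JOIN t2 on book_id → 6 row(s).
Then INNER JOIN `loans t3` on link_id: keep only rows whose t2.link_id appears in t3.

(Kindred, 1, 11); (Matilda, 8, 16); (Walden, 5, 16)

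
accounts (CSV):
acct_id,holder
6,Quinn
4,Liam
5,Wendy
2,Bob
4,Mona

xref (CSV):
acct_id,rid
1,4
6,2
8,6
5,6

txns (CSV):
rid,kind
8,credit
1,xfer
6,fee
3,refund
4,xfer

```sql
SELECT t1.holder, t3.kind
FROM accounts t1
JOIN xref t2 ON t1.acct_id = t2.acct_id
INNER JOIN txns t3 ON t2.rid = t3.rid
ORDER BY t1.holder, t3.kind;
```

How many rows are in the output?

Step 1 — t1 INNER JOIN t2 on acct_id → 2 row(s).
Then INNER JOIN `txns t3` on rid: keep only rows whose t2.rid appears in t3.
Result: 1 row(s).

1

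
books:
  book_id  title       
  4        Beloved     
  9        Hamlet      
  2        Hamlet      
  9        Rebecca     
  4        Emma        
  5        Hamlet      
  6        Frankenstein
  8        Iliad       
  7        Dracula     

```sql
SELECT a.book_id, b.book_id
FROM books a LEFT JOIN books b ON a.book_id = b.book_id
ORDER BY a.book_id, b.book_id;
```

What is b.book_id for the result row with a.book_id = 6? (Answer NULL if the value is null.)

LEFT JOIN keeps every row from `books a`; unmatched rows get NULL for `books b`'s columns.
Matching on a.book_id = b.book_id.
- a row (book_id=4): matches 2 b row(s) → 2 output row(s).
- a row (book_id=9): matches 2 b row(s) → 2 output row(s).
- a row (book_id=2): matches 1 b row(s) → 1 output row(s).
- a row (book_id=9): matches 2 b row(s) → 2 output row(s).
- a row (book_id=4): matches 2 b row(s) → 2 output row(s).
- a row (book_id=5): matches 1 b row(s) → 1 output row(s).
- a row (book_id=6): matches 1 b row(s) → 1 output row(s).
- a row (book_id=8): matches 1 b row(s) → 1 output row(s).
- a row (book_id=7): matches 1 b row(s) → 1 output row(s).

6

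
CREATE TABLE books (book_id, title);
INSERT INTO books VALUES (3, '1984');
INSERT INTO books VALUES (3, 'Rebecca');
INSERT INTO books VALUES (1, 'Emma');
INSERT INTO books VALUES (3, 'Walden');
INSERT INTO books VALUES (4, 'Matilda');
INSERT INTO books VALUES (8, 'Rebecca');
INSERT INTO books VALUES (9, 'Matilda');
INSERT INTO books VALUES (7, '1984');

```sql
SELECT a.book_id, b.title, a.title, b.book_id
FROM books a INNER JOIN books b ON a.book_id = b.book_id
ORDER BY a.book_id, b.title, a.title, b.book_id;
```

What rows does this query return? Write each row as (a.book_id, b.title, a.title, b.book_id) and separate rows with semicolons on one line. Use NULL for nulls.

(1, Emma, Emma, 1); (3, 1984, 1984, 3); (3, 1984, Rebecca, 3); (3, 1984, Walden, 3); (3, Rebecca, 1984, 3); (3, Rebecca, Rebecca, 3); (3, Rebecca, Walden, 3); (3, Walden, 1984, 3); (3, Walden, Rebecca, 3); (3, Walden, Walden, 3); (4, Matilda, Matilda, 4); (7, 1984, 1984, 7); (8, Rebecca, Rebecca, 8); (9, Matilda, Matilda, 9)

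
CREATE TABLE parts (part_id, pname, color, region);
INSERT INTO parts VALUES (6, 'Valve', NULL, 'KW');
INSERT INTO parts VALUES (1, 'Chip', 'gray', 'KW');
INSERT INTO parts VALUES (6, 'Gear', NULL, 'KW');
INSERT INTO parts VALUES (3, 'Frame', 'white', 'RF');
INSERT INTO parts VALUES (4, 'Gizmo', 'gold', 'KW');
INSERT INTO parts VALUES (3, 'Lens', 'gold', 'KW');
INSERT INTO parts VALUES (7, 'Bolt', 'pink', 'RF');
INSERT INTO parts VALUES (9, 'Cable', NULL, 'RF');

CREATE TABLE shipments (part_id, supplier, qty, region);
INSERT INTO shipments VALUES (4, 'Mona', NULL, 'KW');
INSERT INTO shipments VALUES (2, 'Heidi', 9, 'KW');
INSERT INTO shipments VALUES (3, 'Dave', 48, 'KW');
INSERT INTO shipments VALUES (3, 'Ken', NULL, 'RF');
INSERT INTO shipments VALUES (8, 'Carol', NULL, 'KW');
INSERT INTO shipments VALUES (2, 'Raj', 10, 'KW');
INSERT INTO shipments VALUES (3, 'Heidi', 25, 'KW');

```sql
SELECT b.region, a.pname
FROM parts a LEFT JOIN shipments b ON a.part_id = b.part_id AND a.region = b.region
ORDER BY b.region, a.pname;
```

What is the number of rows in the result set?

LEFT JOIN keeps every row from `parts`; unmatched rows get NULL for `shipments`'s columns.
Matching on a.part_id = b.part_id AND a.region = b.region.
Matched pairs: 4; unmatched a rows kept: 5.
Total: 4 matched + 5 padded = 9 rows.

9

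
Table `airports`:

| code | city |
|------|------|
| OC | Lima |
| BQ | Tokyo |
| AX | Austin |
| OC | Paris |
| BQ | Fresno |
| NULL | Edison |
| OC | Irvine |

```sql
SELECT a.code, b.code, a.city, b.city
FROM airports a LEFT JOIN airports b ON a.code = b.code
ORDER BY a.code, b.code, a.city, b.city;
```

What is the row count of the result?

15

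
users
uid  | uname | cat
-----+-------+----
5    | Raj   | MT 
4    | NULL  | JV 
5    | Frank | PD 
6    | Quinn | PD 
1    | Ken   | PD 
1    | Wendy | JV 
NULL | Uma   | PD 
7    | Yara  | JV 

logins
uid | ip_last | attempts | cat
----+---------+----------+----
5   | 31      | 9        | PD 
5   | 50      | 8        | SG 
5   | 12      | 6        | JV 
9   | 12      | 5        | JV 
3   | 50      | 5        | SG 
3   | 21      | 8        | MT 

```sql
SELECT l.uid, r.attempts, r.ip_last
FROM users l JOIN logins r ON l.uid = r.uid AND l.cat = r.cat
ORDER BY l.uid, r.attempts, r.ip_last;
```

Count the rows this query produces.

1

INNER JOIN keeps only pairs where the ON condition holds.
Matching on l.uid = r.uid AND l.cat = r.cat. A NULL in a compared column never satisfies the condition.
- uid=5, cat=MT: no matching r row, dropped.
- uid=4, cat=JV: no matching r row, dropped.
- uid=5, cat=PD: 1 matching r row(s), so 1 row(s) emitted.
- uid=6, cat=PD: no matching r row, dropped.
- uid=1, cat=PD: no matching r row, dropped.
- uid=1, cat=JV: no matching r row, dropped.
- uid=NULL, cat=PD: no matching r row, dropped.
- uid=7, cat=JV: no matching r row, dropped.
Total: 1 rows.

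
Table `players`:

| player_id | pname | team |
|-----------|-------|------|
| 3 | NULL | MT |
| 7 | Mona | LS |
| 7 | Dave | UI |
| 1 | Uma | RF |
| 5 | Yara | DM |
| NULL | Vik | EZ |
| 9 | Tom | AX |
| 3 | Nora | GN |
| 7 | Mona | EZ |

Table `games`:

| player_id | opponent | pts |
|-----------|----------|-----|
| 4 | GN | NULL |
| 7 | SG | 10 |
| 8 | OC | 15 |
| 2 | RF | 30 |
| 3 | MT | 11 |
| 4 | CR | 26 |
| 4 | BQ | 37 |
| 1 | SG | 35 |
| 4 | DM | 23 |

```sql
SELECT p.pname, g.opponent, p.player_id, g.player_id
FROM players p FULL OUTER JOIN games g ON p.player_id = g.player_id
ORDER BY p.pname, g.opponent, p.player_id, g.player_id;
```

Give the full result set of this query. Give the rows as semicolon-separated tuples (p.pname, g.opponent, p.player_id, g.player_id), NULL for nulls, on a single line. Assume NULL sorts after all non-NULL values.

FULL OUTER JOIN keeps every row from both sides; unmatched rows get NULL for the other side's columns.
Matching on p.player_id = g.player_id. A NULL in a compared column never satisfies the condition.
- p (player_id=3) pairs with 1 row(s) of g.
- p (player_id=7) pairs with 1 row(s) of g.
- p (player_id=7) pairs with 1 row(s) of g.
- p (player_id=1) pairs with 1 row(s) of g.
- p (player_id=5) has no partner → padded with NULL.
- p (player_id=NULL) has no partner → padded with NULL.
- p (player_id=9) has no partner → padded with NULL.
- p (player_id=3) pairs with 1 row(s) of g.
- p (player_id=7) pairs with 1 row(s) of g.
- plus 6 unmatched g row(s), each kept with NULL p columns.

(Dave, SG, 7, 7); (Mona, SG, 7, 7); (Mona, SG, 7, 7); (Nora, MT, 3, 3); (Tom, NULL, 9, NULL); (Uma, SG, 1, 1); (Vik, NULL, NULL, NULL); (Yara, NULL, 5, NULL); (NULL, BQ, NULL, 4); (NULL, CR, NULL, 4); (NULL, DM, NULL, 4); (NULL, GN, NULL, 4); (NULL, MT, 3, 3); (NULL, OC, NULL, 8); (NULL, RF, NULL, 2)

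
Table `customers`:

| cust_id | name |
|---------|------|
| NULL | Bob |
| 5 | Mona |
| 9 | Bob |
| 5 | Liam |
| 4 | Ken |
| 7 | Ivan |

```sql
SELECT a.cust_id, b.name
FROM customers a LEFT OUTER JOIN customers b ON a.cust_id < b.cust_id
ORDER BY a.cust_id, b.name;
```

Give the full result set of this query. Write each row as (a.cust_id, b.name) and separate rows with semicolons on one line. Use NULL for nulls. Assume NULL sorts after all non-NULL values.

(4, Bob); (4, Ivan); (4, Liam); (4, Mona); (5, Bob); (5, Bob); (5, Ivan); (5, Ivan); (7, Bob); (9, NULL); (NULL, NULL)

LEFT JOIN keeps every row from `customers a`; unmatched rows get NULL for `customers b`'s columns.
Matching on a.cust_id < b.cust_id. A NULL in a compared column never satisfies the condition.
Matched pairs: 9; unmatched a rows kept: 2.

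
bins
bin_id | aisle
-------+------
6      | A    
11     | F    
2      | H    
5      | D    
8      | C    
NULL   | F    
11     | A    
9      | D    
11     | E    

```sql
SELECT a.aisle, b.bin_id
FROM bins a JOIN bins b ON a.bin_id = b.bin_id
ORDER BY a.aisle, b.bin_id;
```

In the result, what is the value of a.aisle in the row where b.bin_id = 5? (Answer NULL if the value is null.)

INNER JOIN keeps only pairs where the ON condition holds.
Matching on a.bin_id = b.bin_id. A NULL in a compared column never satisfies the condition.
- a (bin_id=6) pairs with 1 row(s) of b.
- a (bin_id=11) pairs with 3 row(s) of b.
- a (bin_id=2) pairs with 1 row(s) of b.
- a (bin_id=5) pairs with 1 row(s) of b.
- a (bin_id=8) pairs with 1 row(s) of b.
- a (bin_id=NULL) has no partner → excluded.
- a (bin_id=11) pairs with 3 row(s) of b.
- a (bin_id=9) pairs with 1 row(s) of b.
- a (bin_id=11) pairs with 3 row(s) of b.

D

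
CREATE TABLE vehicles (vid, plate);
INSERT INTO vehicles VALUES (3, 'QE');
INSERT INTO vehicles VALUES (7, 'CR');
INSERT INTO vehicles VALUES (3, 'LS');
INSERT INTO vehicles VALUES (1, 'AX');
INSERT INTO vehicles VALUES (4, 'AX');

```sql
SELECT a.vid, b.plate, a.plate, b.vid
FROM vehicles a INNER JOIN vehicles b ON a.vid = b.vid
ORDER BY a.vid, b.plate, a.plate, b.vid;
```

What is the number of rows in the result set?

7

INNER JOIN keeps only pairs where the ON condition holds.
Matching on a.vid = b.vid.
Matched pairs: 7.
Total: 7 rows.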